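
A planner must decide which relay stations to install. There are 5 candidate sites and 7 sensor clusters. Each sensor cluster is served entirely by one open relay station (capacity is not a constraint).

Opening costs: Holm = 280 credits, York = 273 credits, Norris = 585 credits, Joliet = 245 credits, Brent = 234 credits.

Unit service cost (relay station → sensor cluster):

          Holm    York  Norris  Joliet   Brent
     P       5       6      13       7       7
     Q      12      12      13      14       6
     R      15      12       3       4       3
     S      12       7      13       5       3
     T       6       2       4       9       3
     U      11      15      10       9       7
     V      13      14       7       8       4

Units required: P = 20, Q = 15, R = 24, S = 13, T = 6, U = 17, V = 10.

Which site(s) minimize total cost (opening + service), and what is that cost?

For any fixed open set, each sensor cluster goes to its cheapest open site; total = fixed + service.
{Brent}: P→Brent 7·20=140, Q→Brent 6·15=90, R→Brent 3·24=72, S→Brent 3·13=39, T→Brent 3·6=18, U→Brent 7·17=119, V→Brent 4·10=40. Service 518; fixed 234; total 752.
{Holm, Brent}: P→Holm 5·20=100, Q→Brent 6·15=90, R→Brent 3·24=72, S→Brent 3·13=39, T→Brent 3·6=18, U→Brent 7·17=119, V→Brent 4·10=40. Service 478; fixed 514; total 992.
{Joliet, Brent}: service 518 + fixed 479 = 997
{Holm, York, Norris, Joliet, Brent}: service 472 + fixed 1617 = 2089
No other subset beats 752.

Open Brent only; minimum total cost 752.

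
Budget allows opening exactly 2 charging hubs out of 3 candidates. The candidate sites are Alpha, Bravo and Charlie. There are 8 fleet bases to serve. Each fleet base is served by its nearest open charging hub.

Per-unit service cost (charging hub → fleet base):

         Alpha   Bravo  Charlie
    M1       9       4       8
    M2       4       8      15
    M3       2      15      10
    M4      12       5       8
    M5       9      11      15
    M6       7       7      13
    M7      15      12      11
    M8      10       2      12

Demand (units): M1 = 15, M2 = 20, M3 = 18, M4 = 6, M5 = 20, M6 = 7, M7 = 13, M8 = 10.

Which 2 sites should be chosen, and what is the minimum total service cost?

Choose Alpha and Bravo; total service cost 611.

With exactly 2 open, each fleet base uses its cheapest among the chosen.
{Alpha, Bravo}: M1→Bravo 4·15=60, M2→Alpha 4·20=80, M3→Alpha 2·18=36, M4→Bravo 5·6=30, M5→Alpha 9·20=180, M6→Alpha 7·7=49, M7→Bravo 12·13=156, M8→Bravo 2·10=20. Service cost 611.
{Alpha, Charlie}: service cost 756
{Bravo, Charlie}: service cost 862
Among all 3 size-2 choices, {Alpha, Bravo} is lowest.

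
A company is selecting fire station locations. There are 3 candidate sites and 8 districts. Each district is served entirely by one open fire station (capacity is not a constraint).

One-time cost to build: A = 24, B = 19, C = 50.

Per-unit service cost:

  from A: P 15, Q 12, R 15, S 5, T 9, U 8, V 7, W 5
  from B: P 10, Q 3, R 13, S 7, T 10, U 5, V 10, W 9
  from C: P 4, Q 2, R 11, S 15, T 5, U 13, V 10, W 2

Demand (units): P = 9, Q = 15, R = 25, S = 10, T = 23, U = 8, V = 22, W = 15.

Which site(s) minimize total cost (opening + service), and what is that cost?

For any fixed open set, each district goes to its cheapest open site; total = fixed + service.
{A, B, C}: P→C 4·9=36, Q→C 2·15=30, R→C 11·25=275, S→A 5·10=50, T→C 5·23=115, U→B 5·8=40, V→A 7·22=154, W→C 2·15=30. Service 730; fixed 93; total 823.
{A, C}: service 754 + fixed 74 = 828
{B, C}: service 816 + fixed 69 = 885
{B}: service 1155 + fixed 19 = 1174
No other subset beats 823.

Open A, B and C; minimum total cost 823.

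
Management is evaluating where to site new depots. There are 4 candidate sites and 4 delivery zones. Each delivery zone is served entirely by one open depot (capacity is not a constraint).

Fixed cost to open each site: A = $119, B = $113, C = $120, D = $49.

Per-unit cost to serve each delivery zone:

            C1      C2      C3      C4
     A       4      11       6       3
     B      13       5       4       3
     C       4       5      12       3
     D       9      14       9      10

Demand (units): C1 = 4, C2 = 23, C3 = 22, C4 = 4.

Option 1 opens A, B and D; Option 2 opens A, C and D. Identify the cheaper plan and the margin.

Option 1: {A, B, D}: C1→A 4·4=16, C2→B 5·23=115, C3→B 4·22=88, C4→A 3·4=12. Service 231; fixed 281; total 512.
Option 2: {A, C, D}: C1→A 4·4=16, C2→C 5·23=115, C3→A 6·22=132, C4→A 3·4=12. Service 275; fixed 288; total 563.
Difference: |512 − 563| = 51.

Option 1 is cheaper by 51.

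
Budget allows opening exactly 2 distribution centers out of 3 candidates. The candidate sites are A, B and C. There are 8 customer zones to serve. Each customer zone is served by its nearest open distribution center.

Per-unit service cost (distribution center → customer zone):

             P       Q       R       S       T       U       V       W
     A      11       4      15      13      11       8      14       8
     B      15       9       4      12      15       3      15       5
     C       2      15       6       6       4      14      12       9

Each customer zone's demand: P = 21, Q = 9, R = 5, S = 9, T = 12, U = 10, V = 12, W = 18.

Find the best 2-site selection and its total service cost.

With exactly 2 open, each customer zone uses its cheapest among the chosen.
{B, C}: P→C 2·21=42, Q→B 9·9=81, R→B 4·5=20, S→C 6·9=54, T→C 4·12=48, U→B 3·10=30, V→C 12·12=144, W→B 5·18=90. Service cost 509.
{A, C}: service cost 578
{A, B}: service cost 815
Among all 3 size-2 choices, {B, C} is lowest.

Choose B and C; total service cost 509.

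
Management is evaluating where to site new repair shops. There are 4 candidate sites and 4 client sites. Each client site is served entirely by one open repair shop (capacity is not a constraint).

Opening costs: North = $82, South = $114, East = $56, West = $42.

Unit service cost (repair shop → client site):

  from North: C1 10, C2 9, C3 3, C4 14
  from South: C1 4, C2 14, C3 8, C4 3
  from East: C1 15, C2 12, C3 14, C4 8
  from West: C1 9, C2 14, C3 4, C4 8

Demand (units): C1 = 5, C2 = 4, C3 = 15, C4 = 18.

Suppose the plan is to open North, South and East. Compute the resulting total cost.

Total cost: 407

Each client site is assigned to its cheapest site among the open ones.
{North, South, East}: C1→South 4·5=20, C2→North 9·4=36, C3→North 3·15=45, C4→South 3·18=54. Service 155; fixed 252; total 407.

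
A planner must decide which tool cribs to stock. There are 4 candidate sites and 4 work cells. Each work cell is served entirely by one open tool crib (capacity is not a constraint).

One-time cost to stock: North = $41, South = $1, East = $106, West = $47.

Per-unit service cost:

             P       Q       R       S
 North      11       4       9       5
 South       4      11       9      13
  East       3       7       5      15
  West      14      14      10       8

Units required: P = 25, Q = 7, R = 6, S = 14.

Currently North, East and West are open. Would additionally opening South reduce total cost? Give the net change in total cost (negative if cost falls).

Current service cost with {North, East, West}: 203.
Adding South: each work cell re-picks its cheapest; new service cost 203, saving 0.
Extra fixed cost: 1. Net change = 1 − 0 = 1.
(Totals: 397 → 398.)

No — net change +1 (cost rises by 1).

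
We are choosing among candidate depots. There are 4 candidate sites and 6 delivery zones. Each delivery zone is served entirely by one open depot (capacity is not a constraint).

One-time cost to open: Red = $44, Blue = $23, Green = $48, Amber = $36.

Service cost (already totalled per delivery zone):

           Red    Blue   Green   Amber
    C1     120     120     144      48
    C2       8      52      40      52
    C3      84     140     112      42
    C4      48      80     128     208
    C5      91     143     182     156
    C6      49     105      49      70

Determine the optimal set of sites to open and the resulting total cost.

Open Red and Amber; minimum total cost 366.

For any fixed open set, each delivery zone goes to its cheapest open site; total = fixed + service.
{Red, Amber}: C1→Amber 48, C2→Red 8, C3→Amber 42, C4→Red 48, C5→Red 91, C6→Red 49. Service 286; fixed 80; total 366.
{Red, Blue, Amber}: service 286 + fixed 103 = 389
{Red, Green, Amber}: service 286 + fixed 128 = 414
{Red, Blue, Green, Amber}: service 286 + fixed 151 = 437
No other subset beats 366.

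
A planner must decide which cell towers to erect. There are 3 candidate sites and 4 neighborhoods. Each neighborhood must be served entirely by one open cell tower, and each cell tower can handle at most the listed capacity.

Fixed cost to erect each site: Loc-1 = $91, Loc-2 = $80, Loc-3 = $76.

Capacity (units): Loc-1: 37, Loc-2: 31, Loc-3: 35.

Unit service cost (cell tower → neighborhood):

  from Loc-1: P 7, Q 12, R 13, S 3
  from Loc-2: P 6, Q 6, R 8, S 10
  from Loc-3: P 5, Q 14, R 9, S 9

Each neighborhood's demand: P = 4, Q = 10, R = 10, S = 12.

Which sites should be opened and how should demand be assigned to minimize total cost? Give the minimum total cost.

Open {Loc-1, Loc-2}: P→Loc-2 6·4=24, Q→Loc-2 6·10=60, R→Loc-2 8·10=80, S→Loc-1 3·12=36.
Loads: Loc-1 carries 12/37, Loc-2 carries 24/31. Service 200; fixed 171; total 371.
Next best feasible plan costs 375.

Minimum total cost: 371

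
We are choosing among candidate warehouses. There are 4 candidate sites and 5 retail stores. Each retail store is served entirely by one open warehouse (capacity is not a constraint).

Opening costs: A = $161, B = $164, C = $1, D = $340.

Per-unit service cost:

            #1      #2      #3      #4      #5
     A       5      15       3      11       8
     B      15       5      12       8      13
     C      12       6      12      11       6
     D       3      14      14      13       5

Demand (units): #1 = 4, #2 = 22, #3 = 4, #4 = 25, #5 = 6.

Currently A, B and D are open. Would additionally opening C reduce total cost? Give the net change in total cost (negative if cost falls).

No — net change +1 (cost rises by 1).

Current service cost with {A, B, D}: 364.
Adding C: each retail store re-picks its cheapest; new service cost 364, saving 0.
Extra fixed cost: 1. Net change = 1 − 0 = 1.
(Totals: 1029 → 1030.)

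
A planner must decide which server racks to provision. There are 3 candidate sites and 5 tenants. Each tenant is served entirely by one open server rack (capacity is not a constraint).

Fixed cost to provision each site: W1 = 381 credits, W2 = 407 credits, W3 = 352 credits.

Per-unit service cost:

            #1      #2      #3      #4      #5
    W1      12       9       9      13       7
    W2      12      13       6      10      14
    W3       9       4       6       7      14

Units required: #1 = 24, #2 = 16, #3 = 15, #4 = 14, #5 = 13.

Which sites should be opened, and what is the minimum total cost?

Open W3 only; minimum total cost 1002.

For any fixed open set, each tenant goes to its cheapest open site; total = fixed + service.
{W3}: #1→W3 9·24=216, #2→W3 4·16=64, #3→W3 6·15=90, #4→W3 7·14=98, #5→W3 14·13=182. Service 650; fixed 352; total 1002.
{W1}: service 840 + fixed 381 = 1221
{W1, W3}: #1→W3 9·24=216, #2→W3 4·16=64, #3→W3 6·15=90, #4→W3 7·14=98, #5→W1 7·13=91. Service 559; fixed 733; total 1292.
{W1, W2, W3}: #1→W3 9·24=216, #2→W3 4·16=64, #3→W2 6·15=90, #4→W3 7·14=98, #5→W1 7·13=91. Service 559; fixed 1140; total 1699.
No other subset beats 1002.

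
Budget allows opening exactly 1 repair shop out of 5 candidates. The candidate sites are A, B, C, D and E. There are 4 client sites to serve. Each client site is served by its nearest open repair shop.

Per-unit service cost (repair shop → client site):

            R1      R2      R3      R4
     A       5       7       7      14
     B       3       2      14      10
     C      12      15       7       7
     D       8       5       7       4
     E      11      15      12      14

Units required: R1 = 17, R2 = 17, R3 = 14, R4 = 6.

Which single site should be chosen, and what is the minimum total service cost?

Choose B only; total service cost 341.

With exactly 1 open, each client site uses its cheapest among the chosen.
{B}: R1→B 3·17=51, R2→B 2·17=34, R3→B 14·14=196, R4→B 10·6=60. Service cost 341.
{D}: service cost 343
{A}: service cost 386
Among all 5 size-1 choices, {B} is lowest.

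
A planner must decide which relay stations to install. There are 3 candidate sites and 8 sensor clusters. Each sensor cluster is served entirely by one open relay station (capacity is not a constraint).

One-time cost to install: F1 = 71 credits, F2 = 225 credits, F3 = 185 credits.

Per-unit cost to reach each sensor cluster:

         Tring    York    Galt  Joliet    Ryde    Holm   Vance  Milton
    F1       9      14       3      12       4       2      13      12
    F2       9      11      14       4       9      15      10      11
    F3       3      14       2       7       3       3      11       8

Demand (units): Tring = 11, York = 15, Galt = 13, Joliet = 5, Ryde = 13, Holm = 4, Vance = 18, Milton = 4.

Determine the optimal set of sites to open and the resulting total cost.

Open F3 only; minimum total cost 770.

For any fixed open set, each sensor cluster goes to its cheapest open site; total = fixed + service.
{F3}: Tring→F3 3·11=33, York→F3 14·15=210, Galt→F3 2·13=26, Joliet→F3 7·5=35, Ryde→F3 3·13=39, Holm→F3 3·4=12, Vance→F3 11·18=198, Milton→F3 8·4=32. Service 585; fixed 185; total 770.
{F1}: Tring→F1 9·11=99, York→F1 14·15=210, Galt→F1 3·13=39, Joliet→F1 12·5=60, Ryde→F1 4·13=52, Holm→F1 2·4=8, Vance→F1 13·18=234, Milton→F1 12·4=48. Service 750; fixed 71; total 821.
{F1, F3}: service 581 + fixed 256 = 837
{F1, F2, F3}: service 503 + fixed 481 = 984
(All 7 nonempty subsets were checked; F3 only is lowest.)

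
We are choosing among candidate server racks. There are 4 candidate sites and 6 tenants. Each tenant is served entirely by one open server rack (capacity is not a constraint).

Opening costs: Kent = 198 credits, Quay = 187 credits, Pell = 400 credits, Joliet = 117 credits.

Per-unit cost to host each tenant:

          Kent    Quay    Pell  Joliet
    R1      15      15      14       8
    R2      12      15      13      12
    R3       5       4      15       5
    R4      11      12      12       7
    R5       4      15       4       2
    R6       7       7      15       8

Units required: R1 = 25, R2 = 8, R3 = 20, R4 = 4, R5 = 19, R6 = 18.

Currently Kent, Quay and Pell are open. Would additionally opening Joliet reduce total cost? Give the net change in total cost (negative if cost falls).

Yes — net change −87 (cost falls by 87).

Current service cost with {Kent, Quay, Pell}: 772.
Adding Joliet: each tenant re-picks its cheapest; new service cost 568, saving 204.
Extra fixed cost: 117. Net change = 117 − 204 = -87.
(Totals: 1557 → 1470.)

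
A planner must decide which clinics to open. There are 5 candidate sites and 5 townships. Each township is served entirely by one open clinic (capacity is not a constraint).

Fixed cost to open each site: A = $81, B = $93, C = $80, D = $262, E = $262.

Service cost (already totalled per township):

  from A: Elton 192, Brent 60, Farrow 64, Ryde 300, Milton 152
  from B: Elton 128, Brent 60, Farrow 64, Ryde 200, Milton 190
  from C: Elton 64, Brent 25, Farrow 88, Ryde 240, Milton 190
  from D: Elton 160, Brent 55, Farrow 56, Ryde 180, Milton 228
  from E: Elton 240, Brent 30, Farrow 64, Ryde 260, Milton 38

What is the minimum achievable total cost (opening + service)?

For any fixed open set, each township goes to its cheapest open site; total = fixed + service.
{C}: Elton→C 64, Brent→C 25, Farrow→C 88, Ryde→C 240, Milton→C 190. Service 607; fixed 80; total 687.
{A, C}: Elton→C 64, Brent→C 25, Farrow→A 64, Ryde→C 240, Milton→A 152. Service 545; fixed 161; total 706.
{B, C}: service 543 + fixed 173 = 716
{A, B, C, D, E}: service 363 + fixed 778 = 1141
No other subset beats 687.

Minimum total cost: 687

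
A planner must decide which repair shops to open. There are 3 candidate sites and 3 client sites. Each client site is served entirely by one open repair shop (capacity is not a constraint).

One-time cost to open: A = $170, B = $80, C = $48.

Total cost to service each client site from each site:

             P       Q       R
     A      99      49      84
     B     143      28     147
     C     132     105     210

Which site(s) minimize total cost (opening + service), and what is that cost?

For any fixed open set, each client site goes to its cheapest open site; total = fixed + service.
{B}: P→B 143, Q→B 28, R→B 147. Service 318; fixed 80; total 398.
{A}: service 232 + fixed 170 = 402
{B, C}: service 307 + fixed 128 = 435
{A, B, C}: P→A 99, Q→B 28, R→A 84. Service 211; fixed 298; total 509.
(All 7 nonempty subsets were checked; B only is lowest.)

Open B only; minimum total cost 398.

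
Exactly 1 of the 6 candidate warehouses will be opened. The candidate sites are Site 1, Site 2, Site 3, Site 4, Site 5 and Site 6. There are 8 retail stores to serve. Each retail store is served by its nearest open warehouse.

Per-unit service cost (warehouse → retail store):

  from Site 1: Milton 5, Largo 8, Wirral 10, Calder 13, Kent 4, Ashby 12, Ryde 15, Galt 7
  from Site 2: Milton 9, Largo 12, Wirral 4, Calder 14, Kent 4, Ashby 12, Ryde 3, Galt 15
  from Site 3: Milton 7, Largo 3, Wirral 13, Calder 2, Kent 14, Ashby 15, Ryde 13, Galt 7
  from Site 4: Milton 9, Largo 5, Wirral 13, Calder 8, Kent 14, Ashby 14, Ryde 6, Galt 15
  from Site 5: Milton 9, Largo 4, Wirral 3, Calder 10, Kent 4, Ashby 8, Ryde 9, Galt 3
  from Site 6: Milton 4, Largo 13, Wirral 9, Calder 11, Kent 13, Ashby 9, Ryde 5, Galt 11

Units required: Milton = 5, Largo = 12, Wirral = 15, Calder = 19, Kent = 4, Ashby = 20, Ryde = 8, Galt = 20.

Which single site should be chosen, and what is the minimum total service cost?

With exactly 1 open, each retail store uses its cheapest among the chosen.
{Site 5}: Milton→Site 5 9·5=45, Largo→Site 5 4·12=48, Wirral→Site 5 3·15=45, Calder→Site 5 10·19=190, Kent→Site 5 4·4=16, Ashby→Site 5 8·20=160, Ryde→Site 5 9·8=72, Galt→Site 5 3·20=60. Service cost 636.
{Site 3}: service cost 904
{Site 6}: service cost 1012
Among all 6 size-1 choices, {Site 5} is lowest.

Choose Site 5 only; total service cost 636.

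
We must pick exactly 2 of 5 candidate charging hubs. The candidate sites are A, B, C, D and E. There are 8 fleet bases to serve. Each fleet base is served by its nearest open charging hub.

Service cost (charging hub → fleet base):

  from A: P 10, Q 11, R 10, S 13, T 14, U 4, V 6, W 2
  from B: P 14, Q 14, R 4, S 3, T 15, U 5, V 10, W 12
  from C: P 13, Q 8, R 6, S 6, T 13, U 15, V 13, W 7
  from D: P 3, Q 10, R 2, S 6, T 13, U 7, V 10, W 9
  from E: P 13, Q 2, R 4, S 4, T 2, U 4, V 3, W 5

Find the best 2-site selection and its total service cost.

Choose D and E; total service cost 25.

With exactly 2 open, each fleet base uses its cheapest among the chosen.
{D, E}: P→D 3, Q→E 2, R→D 2, S→E 4, T→E 2, U→E 4, V→E 3, W→E 5. Service cost 25.
{A, E}: service cost 31
{B, E}: service cost 36
Among all 10 size-2 choices, {D, E} is lowest.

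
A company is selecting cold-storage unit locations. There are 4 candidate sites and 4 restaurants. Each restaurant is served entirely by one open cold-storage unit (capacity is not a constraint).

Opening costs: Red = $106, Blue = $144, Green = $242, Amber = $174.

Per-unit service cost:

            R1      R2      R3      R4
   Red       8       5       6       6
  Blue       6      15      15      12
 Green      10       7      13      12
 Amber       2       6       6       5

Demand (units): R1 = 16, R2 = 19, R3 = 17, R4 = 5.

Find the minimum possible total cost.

For any fixed open set, each restaurant goes to its cheapest open site; total = fixed + service.
{Amber}: R1→Amber 2·16=32, R2→Amber 6·19=114, R3→Amber 6·17=102, R4→Amber 5·5=25. Service 273; fixed 174; total 447.
{Red}: service 355 + fixed 106 = 461
{Red, Amber}: service 254 + fixed 280 = 534
{Red, Blue, Green, Amber}: R1→Amber 2·16=32, R2→Red 5·19=95, R3→Red 6·17=102, R4→Amber 5·5=25. Service 254; fixed 666; total 920.
No other subset beats 447.

Minimum total cost: 447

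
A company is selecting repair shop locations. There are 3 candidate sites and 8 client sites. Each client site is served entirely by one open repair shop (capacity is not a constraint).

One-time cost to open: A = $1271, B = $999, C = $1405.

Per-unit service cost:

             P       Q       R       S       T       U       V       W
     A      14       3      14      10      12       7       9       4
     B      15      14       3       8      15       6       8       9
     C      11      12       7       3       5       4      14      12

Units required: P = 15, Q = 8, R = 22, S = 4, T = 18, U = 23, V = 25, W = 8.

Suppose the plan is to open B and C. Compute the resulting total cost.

Total cost: 3197

Each client site is assigned to its cheapest site among the open ones.
{B, C}: P→C 11·15=165, Q→C 12·8=96, R→B 3·22=66, S→C 3·4=12, T→C 5·18=90, U→C 4·23=92, V→B 8·25=200, W→B 9·8=72. Service 793; fixed 2404; total 3197.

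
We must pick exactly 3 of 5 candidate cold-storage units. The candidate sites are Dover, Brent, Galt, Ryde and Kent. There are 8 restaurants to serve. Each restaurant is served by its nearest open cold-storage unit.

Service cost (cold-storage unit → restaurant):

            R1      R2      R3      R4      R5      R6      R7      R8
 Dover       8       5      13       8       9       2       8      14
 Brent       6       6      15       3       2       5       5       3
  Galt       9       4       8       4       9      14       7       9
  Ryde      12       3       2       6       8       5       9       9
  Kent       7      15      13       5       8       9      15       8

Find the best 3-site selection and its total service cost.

With exactly 3 open, each restaurant uses its cheapest among the chosen.
{Dover, Brent, Ryde}: R1→Brent 6, R2→Ryde 3, R3→Ryde 2, R4→Brent 3, R5→Brent 2, R6→Dover 2, R7→Brent 5, R8→Brent 3. Service cost 26.
{Brent, Galt, Ryde}: service cost 29
{Brent, Ryde, Kent}: service cost 29
Among all 10 size-3 choices, {Dover, Brent, Ryde} is lowest.

Choose Dover, Brent and Ryde; total service cost 26.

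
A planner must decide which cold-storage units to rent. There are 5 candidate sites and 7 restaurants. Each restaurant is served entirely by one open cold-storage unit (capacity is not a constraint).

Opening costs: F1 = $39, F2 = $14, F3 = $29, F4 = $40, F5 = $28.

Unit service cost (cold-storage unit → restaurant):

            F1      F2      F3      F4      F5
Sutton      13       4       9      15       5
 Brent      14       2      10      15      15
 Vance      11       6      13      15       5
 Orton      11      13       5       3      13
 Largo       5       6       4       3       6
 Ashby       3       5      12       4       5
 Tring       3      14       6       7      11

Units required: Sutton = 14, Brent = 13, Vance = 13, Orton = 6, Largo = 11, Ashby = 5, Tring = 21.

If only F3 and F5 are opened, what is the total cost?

Total cost: 547

Each restaurant is assigned to its cheapest site among the open ones.
{F3, F5}: Sutton→F5 5·14=70, Brent→F3 10·13=130, Vance→F5 5·13=65, Orton→F3 5·6=30, Largo→F3 4·11=44, Ashby→F5 5·5=25, Tring→F3 6·21=126. Service 490; fixed 57; total 547.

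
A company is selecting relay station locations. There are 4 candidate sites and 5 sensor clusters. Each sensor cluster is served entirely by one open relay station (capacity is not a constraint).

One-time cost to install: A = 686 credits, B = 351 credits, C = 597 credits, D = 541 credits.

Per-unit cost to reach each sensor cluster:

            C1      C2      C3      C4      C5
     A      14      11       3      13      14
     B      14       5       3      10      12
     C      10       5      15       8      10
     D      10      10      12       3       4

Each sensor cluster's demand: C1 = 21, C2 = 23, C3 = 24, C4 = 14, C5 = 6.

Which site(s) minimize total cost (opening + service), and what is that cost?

For any fixed open set, each sensor cluster goes to its cheapest open site; total = fixed + service.
{B}: C1→B 14·21=294, C2→B 5·23=115, C3→B 3·24=72, C4→B 10·14=140, C5→B 12·6=72. Service 693; fixed 351; total 1044.
{D}: C1→D 10·21=210, C2→D 10·23=230, C3→D 12·24=288, C4→D 3·14=42, C5→D 4·6=24. Service 794; fixed 541; total 1335.
{B, D}: service 463 + fixed 892 = 1355
{A, B, C, D}: service 463 + fixed 2175 = 2638
(All 15 nonempty subsets were checked; B only is lowest.)

Open B only; minimum total cost 1044.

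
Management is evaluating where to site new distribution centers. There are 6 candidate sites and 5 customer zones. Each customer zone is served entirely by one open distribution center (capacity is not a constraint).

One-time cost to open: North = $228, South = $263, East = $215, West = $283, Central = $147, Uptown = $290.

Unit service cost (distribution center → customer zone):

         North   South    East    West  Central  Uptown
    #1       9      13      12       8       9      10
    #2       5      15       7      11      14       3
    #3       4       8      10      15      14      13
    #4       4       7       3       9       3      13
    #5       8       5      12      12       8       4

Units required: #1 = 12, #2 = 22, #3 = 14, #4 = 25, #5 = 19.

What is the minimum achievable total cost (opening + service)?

For any fixed open set, each customer zone goes to its cheapest open site; total = fixed + service.
{North}: #1→North 9·12=108, #2→North 5·22=110, #3→North 4·14=56, #4→North 4·25=100, #5→North 8·19=152. Service 526; fixed 228; total 754.
{North, Central}: service 501 + fixed 375 = 876
{North, Uptown}: #1→North 9·12=108, #2→Uptown 3·22=66, #3→North 4·14=56, #4→North 4·25=100, #5→Uptown 4·19=76. Service 406; fixed 518; total 924.
{North, South, East, West, Central, Uptown}: #1→West 8·12=96, #2→Uptown 3·22=66, #3→North 4·14=56, #4→East 3·25=75, #5→Uptown 4·19=76. Service 369; fixed 1426; total 1795.
No other subset beats 754.

Minimum total cost: 754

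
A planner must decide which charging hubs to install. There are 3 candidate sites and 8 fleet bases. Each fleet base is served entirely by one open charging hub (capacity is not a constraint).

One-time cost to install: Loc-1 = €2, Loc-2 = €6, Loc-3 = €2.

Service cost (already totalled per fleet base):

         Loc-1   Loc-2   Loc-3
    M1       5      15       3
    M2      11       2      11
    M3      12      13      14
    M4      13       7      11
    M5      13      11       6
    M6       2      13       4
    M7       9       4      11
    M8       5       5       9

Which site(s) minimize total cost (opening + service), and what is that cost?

Open Loc-1, Loc-2 and Loc-3; minimum total cost 51.

For any fixed open set, each fleet base goes to its cheapest open site; total = fixed + service.
{Loc-1, Loc-2, Loc-3}: M1→Loc-3 3, M2→Loc-2 2, M3→Loc-1 12, M4→Loc-2 7, M5→Loc-3 6, M6→Loc-1 2, M7→Loc-2 4, M8→Loc-1 5. Service 41; fixed 10; total 51.
{Loc-2, Loc-3}: service 44 + fixed 8 = 52
{Loc-1, Loc-2}: service 48 + fixed 8 = 56
{Loc-1}: service 70 + fixed 2 = 72
No other subset beats 51.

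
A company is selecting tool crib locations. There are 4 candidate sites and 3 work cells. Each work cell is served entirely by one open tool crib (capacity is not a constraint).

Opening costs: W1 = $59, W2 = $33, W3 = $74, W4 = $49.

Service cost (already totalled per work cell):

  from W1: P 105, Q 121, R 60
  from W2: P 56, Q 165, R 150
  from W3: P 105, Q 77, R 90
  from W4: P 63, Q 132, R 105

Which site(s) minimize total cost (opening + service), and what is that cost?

Open W1 and W2; minimum total cost 329.

For any fixed open set, each work cell goes to its cheapest open site; total = fixed + service.
{W1, W2}: P→W2 56, Q→W1 121, R→W1 60. Service 237; fixed 92; total 329.
{W2, W3}: service 223 + fixed 107 = 330
{W1}: P→W1 105, Q→W1 121, R→W1 60. Service 286; fixed 59; total 345.
{W1, W2, W3, W4}: P→W2 56, Q→W3 77, R→W1 60. Service 193; fixed 215; total 408.
No other subset beats 329.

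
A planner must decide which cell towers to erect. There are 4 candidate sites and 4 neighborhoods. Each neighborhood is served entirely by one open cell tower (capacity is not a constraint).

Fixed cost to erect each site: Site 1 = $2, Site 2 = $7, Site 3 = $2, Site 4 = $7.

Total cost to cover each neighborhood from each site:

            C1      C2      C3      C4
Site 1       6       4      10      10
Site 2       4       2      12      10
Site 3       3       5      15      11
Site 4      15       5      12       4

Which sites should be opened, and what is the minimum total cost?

For any fixed open set, each neighborhood goes to its cheapest open site; total = fixed + service.
{Site 1, Site 3}: C1→Site 3 3, C2→Site 1 4, C3→Site 1 10, C4→Site 1 10. Service 27; fixed 4; total 31.
{Site 1}: service 30 + fixed 2 = 32
{Site 1, Site 3, Site 4}: C1→Site 3 3, C2→Site 1 4, C3→Site 1 10, C4→Site 4 4. Service 21; fixed 11; total 32.
{Site 1, Site 2, Site 3, Site 4}: service 19 + fixed 18 = 37
No other subset beats 31.

Open Site 1 and Site 3; minimum total cost 31.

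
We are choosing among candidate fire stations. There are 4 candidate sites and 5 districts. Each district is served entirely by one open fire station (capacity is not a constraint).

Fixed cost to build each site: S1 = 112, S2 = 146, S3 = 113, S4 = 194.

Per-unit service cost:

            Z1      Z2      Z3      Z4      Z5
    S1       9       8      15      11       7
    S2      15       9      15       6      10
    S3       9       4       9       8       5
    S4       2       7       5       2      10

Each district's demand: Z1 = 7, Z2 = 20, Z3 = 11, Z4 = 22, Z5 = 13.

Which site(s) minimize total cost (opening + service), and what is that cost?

Open S3 and S4; minimum total cost 565.

For any fixed open set, each district goes to its cheapest open site; total = fixed + service.
{S3, S4}: Z1→S4 2·7=14, Z2→S3 4·20=80, Z3→S4 5·11=55, Z4→S4 2·22=44, Z5→S3 5·13=65. Service 258; fixed 307; total 565.
{S4}: service 383 + fixed 194 = 577
{S3}: service 483 + fixed 113 = 596
{S1, S2, S3, S4}: service 258 + fixed 565 = 823
(All 15 nonempty subsets were checked; S3 and S4 is lowest.)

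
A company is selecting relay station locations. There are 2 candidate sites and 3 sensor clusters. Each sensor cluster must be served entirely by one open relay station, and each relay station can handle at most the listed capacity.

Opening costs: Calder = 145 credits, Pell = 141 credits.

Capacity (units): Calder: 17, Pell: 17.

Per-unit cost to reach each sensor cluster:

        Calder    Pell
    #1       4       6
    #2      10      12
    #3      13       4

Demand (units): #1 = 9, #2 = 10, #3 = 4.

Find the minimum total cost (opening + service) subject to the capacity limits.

Minimum total cost: 456

Open {Calder, Pell}: #1→Pell 6·9=54, #2→Calder 10·10=100, #3→Pell 4·4=16.
Loads: Calder carries 10/17, Pell carries 13/17. Service 170; fixed 286; total 456.
Next best feasible plan costs 458.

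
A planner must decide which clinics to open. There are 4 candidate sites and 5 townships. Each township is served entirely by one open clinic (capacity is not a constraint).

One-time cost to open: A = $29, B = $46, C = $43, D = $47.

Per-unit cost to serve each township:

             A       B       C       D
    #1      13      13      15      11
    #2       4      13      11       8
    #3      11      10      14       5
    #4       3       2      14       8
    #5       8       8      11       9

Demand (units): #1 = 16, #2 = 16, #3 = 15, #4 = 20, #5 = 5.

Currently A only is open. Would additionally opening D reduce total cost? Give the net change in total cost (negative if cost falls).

Current service cost with {A}: 537.
Adding D: each township re-picks its cheapest; new service cost 415, saving 122.
Extra fixed cost: 47. Net change = 47 − 122 = -75.
(Totals: 566 → 491.)

Yes — net change −75 (cost falls by 75).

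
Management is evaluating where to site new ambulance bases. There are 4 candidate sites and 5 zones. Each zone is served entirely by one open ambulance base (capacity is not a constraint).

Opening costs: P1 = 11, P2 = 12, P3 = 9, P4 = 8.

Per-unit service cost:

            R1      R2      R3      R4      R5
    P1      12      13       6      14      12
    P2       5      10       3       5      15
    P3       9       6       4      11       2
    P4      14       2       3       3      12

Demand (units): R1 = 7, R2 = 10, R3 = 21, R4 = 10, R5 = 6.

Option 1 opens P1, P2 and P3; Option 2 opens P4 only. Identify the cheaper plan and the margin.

Option 1: {P1, P2, P3}: R1→P2 5·7=35, R2→P3 6·10=60, R3→P2 3·21=63, R4→P2 5·10=50, R5→P3 2·6=12. Service 220; fixed 32; total 252.
Option 2: {P4}: R1→P4 14·7=98, R2→P4 2·10=20, R3→P4 3·21=63, R4→P4 3·10=30, R5→P4 12·6=72. Service 283; fixed 8; total 291.
Difference: |252 − 291| = 39.

Option 1 is cheaper by 39.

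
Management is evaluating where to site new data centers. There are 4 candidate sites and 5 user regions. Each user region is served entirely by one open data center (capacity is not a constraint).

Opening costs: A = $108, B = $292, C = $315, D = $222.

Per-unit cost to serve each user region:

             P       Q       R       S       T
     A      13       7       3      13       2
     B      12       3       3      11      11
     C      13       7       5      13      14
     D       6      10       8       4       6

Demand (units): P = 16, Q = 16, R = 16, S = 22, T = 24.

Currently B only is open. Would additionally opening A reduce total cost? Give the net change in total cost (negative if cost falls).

Current service cost with {B}: 794.
Adding A: each user region re-picks its cheapest; new service cost 578, saving 216.
Extra fixed cost: 108. Net change = 108 − 216 = -108.
(Totals: 1086 → 978.)

Yes — net change −108 (cost falls by 108).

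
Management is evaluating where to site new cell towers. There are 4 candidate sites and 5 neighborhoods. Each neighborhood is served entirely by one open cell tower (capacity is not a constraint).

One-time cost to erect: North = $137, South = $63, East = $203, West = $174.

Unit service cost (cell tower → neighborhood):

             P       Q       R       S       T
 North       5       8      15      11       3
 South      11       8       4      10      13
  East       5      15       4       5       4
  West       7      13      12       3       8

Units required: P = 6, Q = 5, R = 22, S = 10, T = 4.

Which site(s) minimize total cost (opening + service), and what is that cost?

For any fixed open set, each neighborhood goes to its cheapest open site; total = fixed + service.
{South}: P→South 11·6=66, Q→South 8·5=40, R→South 4·22=88, S→South 10·10=100, T→South 13·4=52. Service 346; fixed 63; total 409.
{East}: P→East 5·6=30, Q→East 15·5=75, R→East 4·22=88, S→East 5·10=50, T→East 4·4=16. Service 259; fixed 203; total 462.
{South, West}: P→West 7·6=42, Q→South 8·5=40, R→South 4·22=88, S→West 3·10=30, T→West 8·4=32. Service 232; fixed 237; total 469.
{North, South, East, West}: P→North 5·6=30, Q→North 8·5=40, R→South 4·22=88, S→West 3·10=30, T→North 3·4=12. Service 200; fixed 577; total 777.
No other subset beats 409.

Open South only; minimum total cost 409.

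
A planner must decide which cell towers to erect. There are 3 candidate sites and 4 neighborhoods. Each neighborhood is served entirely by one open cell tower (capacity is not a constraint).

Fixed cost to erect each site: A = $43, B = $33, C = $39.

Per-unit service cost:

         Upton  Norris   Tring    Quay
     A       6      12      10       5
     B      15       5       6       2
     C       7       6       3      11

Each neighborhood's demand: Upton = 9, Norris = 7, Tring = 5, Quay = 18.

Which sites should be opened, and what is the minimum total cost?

Open B and C; minimum total cost 221.

For any fixed open set, each neighborhood goes to its cheapest open site; total = fixed + service.
{B, C}: Upton→C 7·9=63, Norris→B 5·7=35, Tring→C 3·5=15, Quay→B 2·18=36. Service 149; fixed 72; total 221.
{A, B}: Upton→A 6·9=54, Norris→B 5·7=35, Tring→B 6·5=30, Quay→B 2·18=36. Service 155; fixed 76; total 231.
{A, B, C}: service 140 + fixed 115 = 255
{B}: service 236 + fixed 33 = 269
(All 7 nonempty subsets were checked; B and C is lowest.)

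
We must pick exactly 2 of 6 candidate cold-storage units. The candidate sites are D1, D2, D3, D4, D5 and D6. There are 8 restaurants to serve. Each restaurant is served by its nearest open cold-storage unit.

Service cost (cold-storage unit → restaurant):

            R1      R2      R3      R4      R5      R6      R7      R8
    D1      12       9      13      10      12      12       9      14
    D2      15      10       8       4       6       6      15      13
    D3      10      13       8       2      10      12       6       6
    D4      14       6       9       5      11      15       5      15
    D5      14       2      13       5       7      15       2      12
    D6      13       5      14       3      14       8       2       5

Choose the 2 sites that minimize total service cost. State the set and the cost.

With exactly 2 open, each restaurant uses its cheapest among the chosen.
{D2, D6}: R1→D6 13, R2→D6 5, R3→D2 8, R4→D6 3, R5→D2 6, R6→D2 6, R7→D6 2, R8→D6 5. Service cost 48.
{D3, D5}: service cost 49
{D3, D6}: service cost 50
Among all 15 size-2 choices, {D2, D6} is lowest.

Choose D2 and D6; total service cost 48.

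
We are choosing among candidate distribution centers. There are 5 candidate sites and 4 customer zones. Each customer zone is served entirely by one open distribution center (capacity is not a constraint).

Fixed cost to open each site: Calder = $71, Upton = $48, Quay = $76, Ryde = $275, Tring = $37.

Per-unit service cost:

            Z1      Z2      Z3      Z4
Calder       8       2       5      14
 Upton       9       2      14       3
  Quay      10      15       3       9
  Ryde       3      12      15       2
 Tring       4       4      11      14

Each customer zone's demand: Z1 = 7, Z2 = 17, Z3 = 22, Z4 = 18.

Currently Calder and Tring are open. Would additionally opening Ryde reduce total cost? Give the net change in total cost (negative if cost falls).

Current service cost with {Calder, Tring}: 424.
Adding Ryde: each customer zone re-picks its cheapest; new service cost 201, saving 223.
Extra fixed cost: 275. Net change = 275 − 223 = 52.
(Totals: 532 → 584.)

No — net change +52 (cost rises by 52).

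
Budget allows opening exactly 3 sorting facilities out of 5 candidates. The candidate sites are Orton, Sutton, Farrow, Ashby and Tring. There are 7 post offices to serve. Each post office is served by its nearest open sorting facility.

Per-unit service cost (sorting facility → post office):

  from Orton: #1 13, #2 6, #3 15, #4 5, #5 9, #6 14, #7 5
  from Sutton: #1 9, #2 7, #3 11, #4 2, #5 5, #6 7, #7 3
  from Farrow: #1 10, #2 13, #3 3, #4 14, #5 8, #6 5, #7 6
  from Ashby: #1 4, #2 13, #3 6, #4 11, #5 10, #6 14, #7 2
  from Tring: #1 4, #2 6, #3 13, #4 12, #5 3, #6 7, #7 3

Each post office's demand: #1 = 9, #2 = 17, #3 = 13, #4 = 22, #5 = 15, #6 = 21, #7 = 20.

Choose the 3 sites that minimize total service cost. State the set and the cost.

With exactly 3 open, each post office uses its cheapest among the chosen.
{Sutton, Farrow, Tring}: #1→Tring 4·9=36, #2→Tring 6·17=102, #3→Farrow 3·13=39, #4→Sutton 2·22=44, #5→Tring 3·15=45, #6→Farrow 5·21=105, #7→Sutton 3·20=60. Service cost 431.
{Sutton, Farrow, Ashby}: service cost 458
{Sutton, Ashby, Tring}: service cost 492
Among all 10 size-3 choices, {Sutton, Farrow, Tring} is lowest.

Choose Sutton, Farrow and Tring; total service cost 431.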